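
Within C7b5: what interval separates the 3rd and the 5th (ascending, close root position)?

d3

The chord tones of C7b5 (C dominant seventh flat five) are C E Gb Bb.
The 3rd is E and the 5th is Gb.
From E to Gb: 2 semitones over a third = diminished.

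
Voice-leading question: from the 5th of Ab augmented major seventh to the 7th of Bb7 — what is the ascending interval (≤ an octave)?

Ab augmented major seventh has E as its 5th, and Bb7 has Ab as its 7th.
4 letter names make it a fourth; at 4 semitones (a half step narrower than perfect) the quality is diminished.

diminished fourth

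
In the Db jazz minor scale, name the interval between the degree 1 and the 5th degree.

Spelling the Db jazz minor scale: Db Eb Fb Gb Ab Bb C.
That puts Db below Ab.
Db up to Ab spans 5 letter names and 7 semitones — a perfect fifth.

P5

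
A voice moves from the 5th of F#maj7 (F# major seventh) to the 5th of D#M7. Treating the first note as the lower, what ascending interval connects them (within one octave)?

major sixth

F#maj7 (F# major seventh) has C# as its 5th, and D#M7 has A# as its 5th.
Counting 6 letters and 9 half steps from C# gives a major sixth.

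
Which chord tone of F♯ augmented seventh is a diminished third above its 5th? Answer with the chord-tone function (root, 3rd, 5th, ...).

F♯aug7 (F♯ augmented seventh) is spelled F♯ A♯ C𝄪 E.
The 5th is C𝄪. A diminished third above C𝄪 is E.
E is the chord's 7th.

7th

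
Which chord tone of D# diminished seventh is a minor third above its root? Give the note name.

Spelling the chord: D#, F#, A, C.
The root is D#. A minor third above D# is F#.
F# is the chord's 3rd.

F#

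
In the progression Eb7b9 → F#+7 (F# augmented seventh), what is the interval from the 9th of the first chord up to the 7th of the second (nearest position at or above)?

The 9th of Eb7b9 is Fb; the 7th of F#+7 (F# augmented seventh) is E.
7 letter names make it a seventh; at 12 semitones (a half step wider than major) the quality is augmented.

augmented seventh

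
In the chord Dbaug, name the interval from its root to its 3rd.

M3

Db+ is spelled Db, F, A.
That puts Db below F.
Db up to F spans 3 letter names and 4 semitones — a major third.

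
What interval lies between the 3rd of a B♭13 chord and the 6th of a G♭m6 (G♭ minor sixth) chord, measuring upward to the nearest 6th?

B♭13 has D as its 3rd, and G♭m6 (G♭ minor sixth) has E♭ as its 6th.
2 letter names make it a second; at 1 semitone (a half step narrower than major) the quality is minor.

minor 2nd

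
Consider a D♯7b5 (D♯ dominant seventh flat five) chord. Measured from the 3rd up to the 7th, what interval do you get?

diminished fifth

D♯7b5 is spelled D♯ F𝄪 A C♯.
So we need the interval from F𝄪 up to C♯.
From F𝄪 to C♯: 6 semitones over a fifth = diminished.
This 3–7 tritone is the characteristic tension at the heart of the dominant sound.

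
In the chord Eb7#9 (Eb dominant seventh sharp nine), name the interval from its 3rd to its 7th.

d5

Spelling the chord: Eb, G, Bb, Db, F#.
That puts G below Db.
G up to Db is 6 semitones, a half step narrower than a perfect fifth, so the interval is diminished.
That tritone between 3rd and 7th is what gives the dominant seventh its pull toward resolution.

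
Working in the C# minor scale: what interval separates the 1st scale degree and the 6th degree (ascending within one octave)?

C# natural minor: C# D# E F# G# A B.
So we need the interval from C# up to A.
C# up to A is 8 semitones, a half step narrower than a major sixth, so the interval is minor.

minor sixth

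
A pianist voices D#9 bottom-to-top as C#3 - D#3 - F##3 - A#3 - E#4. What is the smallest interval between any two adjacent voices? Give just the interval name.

Adjacent intervals: C#3→D#3 = major second; D#3→F##3 = major third; F##3→A#3 = minor third; A#3→E#4 = perfect fifth.
The smallest is C#3 to D#3, a major second (2 semitones).

M2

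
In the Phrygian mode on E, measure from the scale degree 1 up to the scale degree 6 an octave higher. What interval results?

The scale runs E F G A B C D.
Scale degree 1 = E; degree 6 (up an octave) = C.
From E to C: 20 semitones over a thirteenth = minor.

minor thirteenth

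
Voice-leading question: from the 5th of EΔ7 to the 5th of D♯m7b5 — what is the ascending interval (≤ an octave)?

minor 7th

EΔ7 has B as its 5th, and D♯m7b5 has A as its 5th.
B up to A is 10 semitones, a half step narrower than a major seventh, so the interval is minor.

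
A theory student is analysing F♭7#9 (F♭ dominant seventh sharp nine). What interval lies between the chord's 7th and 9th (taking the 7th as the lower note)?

augmented third

Spelling the chord: F♭-A♭-C♭-E𝄫-G.
7th = E𝄫; 9th = G.
3 letter names make it a third; at 5 semitones (a half step wider than major) the quality is augmented.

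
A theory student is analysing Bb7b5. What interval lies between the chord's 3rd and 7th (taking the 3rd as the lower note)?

d5

Bb7b5 is spelled Bb–D–Fb–Ab.
The 3rd is D and the 7th is Ab.
5 letter names make it a fifth; at 6 semitones (a half step narrower than perfect) the quality is diminished.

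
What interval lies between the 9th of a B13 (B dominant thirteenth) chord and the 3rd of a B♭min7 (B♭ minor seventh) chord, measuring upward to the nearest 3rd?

B13 (B dominant thirteenth) has C♯ as its 9th, and B♭min7 (B♭ minor seventh) has D♭ as its 3rd.
From C♯ to D♭: 0 semitones over a second = diminished.

diminished second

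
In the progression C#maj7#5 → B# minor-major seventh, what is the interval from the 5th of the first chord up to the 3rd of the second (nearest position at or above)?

diminished fifth

The 5th of C#maj7#5 is G##; the 3rd of B# minor-major seventh is D#.
G## up to D# is 6 semitones, a half step narrower than a perfect fifth, so the interval is diminished.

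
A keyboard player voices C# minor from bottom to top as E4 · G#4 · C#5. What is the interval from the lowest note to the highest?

major sixth

The outer voices are E4 and C#5.
E up to C# spans 6 letter names and 9 semitones — a major sixth.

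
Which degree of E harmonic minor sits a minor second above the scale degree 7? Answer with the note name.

The scale is E F# G A B C D#.
The scale degree 7 is D#; a minor second above that is E — scale degree 1.

E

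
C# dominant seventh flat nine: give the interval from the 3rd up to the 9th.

diminished 7th

C# dominant seventh flat nine: C#-E#-G#-B-D.
That puts E# below D.
7 letter names make it a seventh; at 9 semitones (a whole step narrower than major) the quality is diminished.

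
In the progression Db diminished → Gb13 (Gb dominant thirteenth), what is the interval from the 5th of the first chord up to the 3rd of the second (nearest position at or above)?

Db diminished has Abb as its 5th, and Gb13 (Gb dominant thirteenth) has Bb as its 3rd.
Abb up to Bb is 3 semitones, a half step wider than a major second, so the interval is augmented.

A2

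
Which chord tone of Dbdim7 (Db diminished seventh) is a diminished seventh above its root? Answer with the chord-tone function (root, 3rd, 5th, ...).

The chord tones of Db diminished seventh are Db Fb Abb Cbb.
The root is Db. A diminished seventh above Db is Cbb.
Cbb is the chord's 7th.

7th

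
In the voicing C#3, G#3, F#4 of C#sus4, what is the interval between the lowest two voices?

Those voices are C#3 and G#3.
Counting 5 letters and 7 half steps from C# gives a perfect fifth.

perfect 5th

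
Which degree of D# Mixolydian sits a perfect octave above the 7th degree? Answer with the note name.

The scale is D# E# F## G# A# B# C#.
The 7th degree is C#; a perfect octave above that is C# — scale degree 7.

C#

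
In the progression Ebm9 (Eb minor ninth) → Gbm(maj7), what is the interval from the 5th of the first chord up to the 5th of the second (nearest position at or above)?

minor 3rd

Ebm9 (Eb minor ninth) has Bb as its 5th, and Gbm(maj7) has Db as its 5th.
Bb up to Db is 3 semitones, a half step narrower than a major third, so the interval is minor.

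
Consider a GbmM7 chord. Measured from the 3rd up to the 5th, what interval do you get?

major 3rd

The chord tones of GbmM7 are Gb Bbb Db F.
3rd = Bbb; 5th = Db.
Counting 3 letters and 4 half steps from Bbb gives a major third.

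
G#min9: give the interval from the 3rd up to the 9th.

The chord tones of G#m9 (G# minor ninth) are G# B D# F# A#.
So we need the interval from B up to A#.
From B to A# is 11 semitones, exactly the major seventh.

major seventh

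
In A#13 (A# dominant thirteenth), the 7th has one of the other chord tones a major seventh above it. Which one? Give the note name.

The chord tones of A#13 (A# dominant thirteenth) are A#, C##, E#, G#, B#, F##.
The 7th is G#. A major seventh above G# is F##.
F## is the chord's 13th.

F##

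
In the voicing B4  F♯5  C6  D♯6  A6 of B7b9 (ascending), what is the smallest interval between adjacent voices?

Adjacent intervals: B4→F♯5 = perfect fifth; F♯5→C6 = diminished fifth; C6→D♯6 = augmented second; D♯6→A6 = diminished fifth.
The smallest is C6 to D♯6, an augmented second (3 semitones).

A2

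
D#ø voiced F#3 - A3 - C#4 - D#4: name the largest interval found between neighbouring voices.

Adjacent intervals: F#3→A3 = minor third; A3→C#4 = major third; C#4→D#4 = major second.
The largest is A3 to C#4, a major third (4 semitones).

M3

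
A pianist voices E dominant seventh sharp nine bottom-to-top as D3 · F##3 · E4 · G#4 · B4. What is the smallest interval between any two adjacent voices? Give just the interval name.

minor third

Adjacent intervals: D3→F##3 = augmented third; F##3→E4 = diminished seventh; E4→G#4 = major third; G#4→B4 = minor third.
The smallest is G#4 to B4, a minor third (3 semitones).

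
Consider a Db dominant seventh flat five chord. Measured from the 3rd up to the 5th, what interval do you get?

diminished 3rd

Db7b5 (Db dominant seventh flat five) is spelled Db, F, Abb, Cb.
The 3rd is F and the 5th is Abb.
F up to Abb is 2 semitones, a whole step narrower than a major third, so the interval is diminished.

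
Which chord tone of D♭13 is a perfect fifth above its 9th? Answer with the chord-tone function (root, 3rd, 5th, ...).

13th

Spelling the chord: D♭, F, A♭, C♭, E♭, B♭.
The 9th is E♭. A perfect fifth above E♭ is B♭.
B♭ is the chord's 13th.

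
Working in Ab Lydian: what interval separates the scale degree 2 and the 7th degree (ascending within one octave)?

The scale runs Ab Bb C D Eb F G.
That puts Bb below G.
Counting 6 letters and 9 half steps from Bb gives a major sixth.

M6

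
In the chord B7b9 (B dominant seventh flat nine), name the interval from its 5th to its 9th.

diminished fifth

B7b9 is spelled B D# F# A C.
So we need the interval from F# up to C.
5 letter names make it a fifth; at 6 semitones (a half step narrower than perfect) the quality is diminished.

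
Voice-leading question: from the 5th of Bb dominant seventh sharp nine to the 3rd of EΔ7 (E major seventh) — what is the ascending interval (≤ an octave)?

Bb dominant seventh sharp nine has F as its 5th, and EΔ7 (E major seventh) has G# as its 3rd.
From F to G#: 3 semitones over a second = augmented.

A2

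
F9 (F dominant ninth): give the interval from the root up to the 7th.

m7

Spelling the chord: F-A-C-E♭-G.
So we need the interval from F up to E♭.
F up to E♭ is 10 semitones, a half step narrower than a major seventh, so the interval is minor.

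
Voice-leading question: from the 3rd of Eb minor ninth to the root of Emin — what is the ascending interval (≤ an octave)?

augmented sixth

Eb minor ninth has Gb as its 3rd, and Emin has E as its root.
6 letter names make it a sixth; at 10 semitones (a half step wider than major) the quality is augmented.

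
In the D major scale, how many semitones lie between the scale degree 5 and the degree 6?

The scale is D E F# G A B C#.
A up to B is a major second — 2 semitones.

2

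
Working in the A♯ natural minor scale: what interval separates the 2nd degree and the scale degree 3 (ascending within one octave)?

m2

The scale runs A♯ B♯ C♯ D♯ E♯ F♯ G♯.
The 2nd degree is B♯ and the degree 3 is C♯.
B♯ up to C♯ is 1 semitone, a half step narrower than a major second, so the interval is minor.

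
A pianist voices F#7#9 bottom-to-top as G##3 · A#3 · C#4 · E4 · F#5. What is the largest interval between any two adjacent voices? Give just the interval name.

Adjacent intervals: G##3→A#3 = minor second; A#3→C#4 = minor third; C#4→E4 = minor third; E4→F#5 = major ninth.
The largest is E4 to F#5, a major ninth (14 semitones).

major 9th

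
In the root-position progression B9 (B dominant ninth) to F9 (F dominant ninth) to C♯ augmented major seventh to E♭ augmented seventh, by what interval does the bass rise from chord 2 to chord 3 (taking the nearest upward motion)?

augmented fifth

The roots are F and C♯.
F up to C♯ is 8 semitones, a half step wider than a perfect fifth, so the interval is augmented.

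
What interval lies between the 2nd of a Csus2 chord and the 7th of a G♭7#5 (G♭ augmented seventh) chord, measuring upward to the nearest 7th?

diminished third

The 2nd of Csus2 is D; the 7th of G♭7#5 (G♭ augmented seventh) is F♭.
D up to F♭ is 2 semitones, a whole step narrower than a major third, so the interval is diminished.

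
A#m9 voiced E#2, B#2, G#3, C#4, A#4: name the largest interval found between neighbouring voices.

Adjacent intervals: E#2→B#2 = perfect fifth; B#2→G#3 = minor sixth; G#3→C#4 = perfect fourth; C#4→A#4 = major sixth.
The largest is C#4 to A#4, a major sixth (9 semitones).

M6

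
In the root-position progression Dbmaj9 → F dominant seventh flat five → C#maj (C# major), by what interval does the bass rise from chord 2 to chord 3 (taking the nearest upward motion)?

The roots are F and C#.
From F to C#: 8 semitones over a fifth = augmented.

augmented 5th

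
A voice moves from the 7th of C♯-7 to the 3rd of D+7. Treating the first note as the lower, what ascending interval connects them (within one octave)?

C♯-7 has B as its 7th, and D+7 has F♯ as its 3rd.
From B to F♯ is 7 semitones, exactly the perfect fifth.

perfect 5th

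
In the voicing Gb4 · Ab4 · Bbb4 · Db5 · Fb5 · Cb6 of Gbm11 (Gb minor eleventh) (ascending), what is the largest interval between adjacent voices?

perfect fifth

Adjacent intervals: Gb4→Ab4 = major second; Ab4→Bbb4 = minor second; Bbb4→Db5 = major third; Db5→Fb5 = minor third; Fb5→Cb6 = perfect fifth.
The largest is Fb5 to Cb6, a perfect fifth (7 semitones).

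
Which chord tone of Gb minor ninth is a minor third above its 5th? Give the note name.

Gbm9: Gb Bbb Db Fb Ab.
The 5th is Db. A minor third above Db is Fb.
Fb is the chord's 7th.

Fb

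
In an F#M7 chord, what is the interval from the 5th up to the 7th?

M3

The chord tones of F#Δ7 are F#, A#, C#, E#.
The 5th is C# and the 7th is E#.
Counting 3 letters and 4 half steps from C# gives a major third.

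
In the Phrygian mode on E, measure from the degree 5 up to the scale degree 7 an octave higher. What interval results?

m10

E phrygian: E F G A B C D.
The degree 5 is B and the 7th degree (up an octave) is D.
From B to D: 15 semitones over a tenth = minor.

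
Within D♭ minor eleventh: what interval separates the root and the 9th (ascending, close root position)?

major ninth

The chord tones of D♭m11 (D♭ minor eleventh) are D♭-F♭-A♭-C♭-E♭-G♭.
The root is D♭ and the 9th is E♭.
From D♭ to E♭ is 14 semitones, exactly the major ninth.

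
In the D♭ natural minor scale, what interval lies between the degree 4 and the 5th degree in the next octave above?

The scale runs D♭ E♭ F♭ G♭ A♭ B𝄫 C♭.
So we need the interval from G♭ up to A♭.
From G♭ to A♭ is 14 semitones, exactly the major ninth.

major ninth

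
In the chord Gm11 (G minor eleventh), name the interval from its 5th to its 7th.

m3

Spelling the chord: G-Bb-D-F-A-C.
The 5th is D and the 7th is F.
D up to F is 3 semitones, a half step narrower than a major third, so the interval is minor.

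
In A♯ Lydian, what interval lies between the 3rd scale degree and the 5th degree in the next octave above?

minor 10th

A♯ lydian: A♯ B♯ C𝄪 D𝄪 E♯ F𝄪 G𝄪.
So we need the interval from C𝄪 up to E♯.
10 letter names make it a tenth; at 15 semitones (a half step narrower than major) the quality is minor.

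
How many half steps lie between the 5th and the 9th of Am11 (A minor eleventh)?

7

Am11: A, C, E, G, B, D.
E to B is a perfect fifth: 7 semitones.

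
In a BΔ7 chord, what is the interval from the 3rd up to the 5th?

B major seventh: B–D#–F#–A#.
That puts D# below F#.
3 letter names make it a third; at 3 semitones (a half step narrower than major) the quality is minor.

minor third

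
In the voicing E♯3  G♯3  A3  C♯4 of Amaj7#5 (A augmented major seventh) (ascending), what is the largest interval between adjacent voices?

Adjacent intervals: E♯3→G♯3 = minor third; G♯3→A3 = minor second; A3→C♯4 = major third.
The largest is A3 to C♯4, a major third (4 semitones).

M3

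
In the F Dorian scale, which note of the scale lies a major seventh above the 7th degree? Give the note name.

The scale is F G A♭ B♭ C D E♭.
The 7th degree is E♭; a major seventh above that is D — scale degree 6.

D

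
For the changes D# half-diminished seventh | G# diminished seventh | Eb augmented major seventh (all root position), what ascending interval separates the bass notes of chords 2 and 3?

d6

The roots are G# and Eb.
6 letter names make it a sixth; at 7 semitones (a whole step narrower than major) the quality is diminished.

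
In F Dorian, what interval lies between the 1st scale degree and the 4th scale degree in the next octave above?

Spelling F Dorian: F G A♭ B♭ C D E♭.
1st scale degree = F; degree 4 (up an octave) = B♭.
Counting 11 letters and 17 half steps from F gives a perfect eleventh.

perfect eleventh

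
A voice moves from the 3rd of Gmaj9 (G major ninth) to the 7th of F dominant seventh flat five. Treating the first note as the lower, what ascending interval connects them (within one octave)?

diminished fourth

Gmaj9 (G major ninth) has B as its 3rd, and F dominant seventh flat five has E♭ as its 7th.
From B to E♭: 4 semitones over a fourth = diminished.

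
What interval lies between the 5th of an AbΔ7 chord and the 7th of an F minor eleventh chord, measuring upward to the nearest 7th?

AbΔ7 has Eb as its 5th, and F minor eleventh has Eb as its 7th.
Counting 1 letters and 0 half steps from Eb gives a perfect unison.

perfect 1st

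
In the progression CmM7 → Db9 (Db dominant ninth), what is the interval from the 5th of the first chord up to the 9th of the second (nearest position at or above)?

The 5th of CmM7 is G; the 9th of Db9 (Db dominant ninth) is Eb.
From G to Eb: 8 semitones over a sixth = minor.

minor 6th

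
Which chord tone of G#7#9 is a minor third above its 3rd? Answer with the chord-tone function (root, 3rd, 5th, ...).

The chord tones of G#7#9 are G#, B#, D#, F#, A##.
The 3rd is B#. A minor third above B# is D#.
D# is the chord's 5th.

5th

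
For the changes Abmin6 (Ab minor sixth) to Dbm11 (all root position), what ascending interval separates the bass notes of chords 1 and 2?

perfect fourth

The roots are Ab and Db.
Counting 4 letters and 5 half steps from Ab gives a perfect fourth.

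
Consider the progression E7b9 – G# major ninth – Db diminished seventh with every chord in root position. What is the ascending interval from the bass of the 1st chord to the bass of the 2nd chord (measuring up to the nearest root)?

The roots are E and G#.
From E to G# is 4 semitones, exactly the major third.

M3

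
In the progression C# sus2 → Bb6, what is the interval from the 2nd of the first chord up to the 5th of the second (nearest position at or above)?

diminished 3rd

C# sus2 has D# as its 2nd, and Bb6 has F as its 5th.
3 letter names make it a third; at 2 semitones (a whole step narrower than major) the quality is diminished.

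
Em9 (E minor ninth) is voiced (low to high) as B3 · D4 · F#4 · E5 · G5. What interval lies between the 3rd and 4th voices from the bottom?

minor seventh

Those voices are F#4 and E5.
7 letter names make it a seventh; at 10 semitones (a half step narrower than major) the quality is minor.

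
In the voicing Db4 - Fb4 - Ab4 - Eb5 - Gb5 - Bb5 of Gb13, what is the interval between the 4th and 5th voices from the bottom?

Those voices are Eb5 and Gb5.
From Eb to Gb: 3 semitones over a third = minor.

minor 3rd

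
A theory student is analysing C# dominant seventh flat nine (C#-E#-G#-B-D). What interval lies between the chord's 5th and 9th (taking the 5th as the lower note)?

The 5th is G# and the 9th is D.
G# up to D is 6 semitones, a half step narrower than a perfect fifth, so the interval is diminished.

diminished fifth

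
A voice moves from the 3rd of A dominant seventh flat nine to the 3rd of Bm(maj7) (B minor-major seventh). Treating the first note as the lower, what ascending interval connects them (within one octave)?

minor second

The 3rd of A dominant seventh flat nine is C#; the 3rd of Bm(maj7) (B minor-major seventh) is D.
C# up to D is 1 semitone, a half step narrower than a major second, so the interval is minor.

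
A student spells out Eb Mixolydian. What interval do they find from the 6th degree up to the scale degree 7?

Spelling Eb Mixolydian: Eb F G Ab Bb C Db.
So we need the interval from C up to Db.
From C to Db: 1 semitone over a second = minor.

minor 2nd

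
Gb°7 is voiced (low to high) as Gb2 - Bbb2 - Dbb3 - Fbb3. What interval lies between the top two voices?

Those voices are Dbb3 and Fbb3.
Dbb up to Fbb is 3 semitones, a half step narrower than a major third, so the interval is minor.

minor third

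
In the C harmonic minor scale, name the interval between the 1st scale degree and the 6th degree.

minor 6th

Spelling the C harmonic minor scale: C D E♭ F G A♭ B.
That puts C below A♭.
C up to A♭ is 8 semitones, a half step narrower than a major sixth, so the interval is minor.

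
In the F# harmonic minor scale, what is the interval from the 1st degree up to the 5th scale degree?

P5

F# harmonic minor: F# G# A B C# D E#.
The 1st degree is F# and the degree 5 is C#.
From F# to C# is 7 semitones, exactly the perfect fifth.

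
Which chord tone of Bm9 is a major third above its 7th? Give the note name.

C#

The chord tones of Bm9 are B–D–F♯–A–C♯.
The 7th is A. A major third above A is C♯.
C♯ is the chord's 9th.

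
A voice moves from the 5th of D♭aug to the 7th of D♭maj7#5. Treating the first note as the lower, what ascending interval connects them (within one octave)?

D♭aug has A as its 5th, and D♭maj7#5 has C as its 7th.
3 letter names make it a third; at 3 semitones (a half step narrower than major) the quality is minor.

minor third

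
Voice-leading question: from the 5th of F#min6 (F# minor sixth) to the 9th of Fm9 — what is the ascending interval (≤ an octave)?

diminished fifth

The 5th of F#min6 (F# minor sixth) is C#; the 9th of Fm9 is G.
C# up to G is 6 semitones, a half step narrower than a perfect fifth, so the interval is diminished.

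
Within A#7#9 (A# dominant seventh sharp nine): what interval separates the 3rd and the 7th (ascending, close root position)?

A#7#9 (A# dominant seventh sharp nine): A#, C##, E#, G#, B##.
That puts C## below G#.
From C## to G#: 6 semitones over a fifth = diminished.

d5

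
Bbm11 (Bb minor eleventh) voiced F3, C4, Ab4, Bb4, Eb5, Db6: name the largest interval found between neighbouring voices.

minor 7th

Adjacent intervals: F3→C4 = perfect fifth; C4→Ab4 = minor sixth; Ab4→Bb4 = major second; Bb4→Eb5 = perfect fourth; Eb5→Db6 = minor seventh.
The largest is Eb5 to Db6, a minor seventh (10 semitones).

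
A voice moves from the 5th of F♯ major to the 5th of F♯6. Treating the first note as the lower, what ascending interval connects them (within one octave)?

P1

The 5th of F♯ major is C♯; the 5th of F♯6 is C♯.
Counting 1 letters and 0 half steps from C♯ gives a perfect unison.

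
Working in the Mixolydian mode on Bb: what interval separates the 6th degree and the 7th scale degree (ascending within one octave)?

minor second

Spelling the Mixolydian mode on Bb: Bb C D Eb F G Ab.
The 6th degree is G and the degree 7 is Ab.
From G to Ab: 1 semitone over a second = minor.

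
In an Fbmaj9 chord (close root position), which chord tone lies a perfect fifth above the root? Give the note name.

Cb

The chord tones of Fb major ninth are Fb Ab Cb Eb Gb.
The root is Fb. A perfect fifth above Fb is Cb.
Cb is the chord's 5th.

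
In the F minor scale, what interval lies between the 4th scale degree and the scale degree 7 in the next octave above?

perfect eleventh

Spelling the F minor scale: F G A♭ B♭ C D♭ E♭.
So we need the interval from B♭ up to E♭.
Counting 11 letters and 17 half steps from B♭ gives a perfect eleventh.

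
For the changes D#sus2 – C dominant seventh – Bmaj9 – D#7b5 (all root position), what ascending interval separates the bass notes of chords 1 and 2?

diminished seventh

The roots are D# and C.
7 letter names make it a seventh; at 9 semitones (a whole step narrower than major) the quality is diminished.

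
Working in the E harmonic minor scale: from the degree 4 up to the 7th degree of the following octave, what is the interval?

Spelling the E harmonic minor scale: E F♯ G A B C D♯.
The degree 4 is A and the degree 7 (up an octave) is D♯.
From A to D♯: 18 semitones over an eleventh = augmented.

A11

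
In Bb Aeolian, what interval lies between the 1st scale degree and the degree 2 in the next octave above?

Spelling Bb Aeolian: Bb C Db Eb F Gb Ab.
That puts Bb below C.
Bb up to C spans 9 letter names and 14 semitones — a major ninth.

M9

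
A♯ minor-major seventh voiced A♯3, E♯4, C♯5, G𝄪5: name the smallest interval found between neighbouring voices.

perfect fifth

Adjacent intervals: A♯3→E♯4 = perfect fifth; E♯4→C♯5 = minor sixth; C♯5→G𝄪5 = augmented fifth.
The smallest is A♯3 to E♯4, a perfect fifth (7 semitones).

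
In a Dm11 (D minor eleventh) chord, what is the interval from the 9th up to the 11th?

minor 3rd

D minor eleventh: D-F-A-C-E-G.
The 9th is E and the 11th is G.
E up to G is 3 semitones, a half step narrower than a major third, so the interval is minor.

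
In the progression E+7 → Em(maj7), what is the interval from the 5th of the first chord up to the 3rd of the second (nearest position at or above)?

diminished 6th

E+7 has B# as its 5th, and Em(maj7) has G as its 3rd.
6 letter names make it a sixth; at 7 semitones (a whole step narrower than major) the quality is diminished.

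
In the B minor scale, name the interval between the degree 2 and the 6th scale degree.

diminished 5th

The scale runs B C# D E F# G A.
Degree 2 = C#; degree 6 = G.
From C# to G: 6 semitones over a fifth = diminished.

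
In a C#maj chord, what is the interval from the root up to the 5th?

Spelling the chord: C# E# G#.
That puts C# below G#.
C# up to G# spans 5 letter names and 7 semitones — a perfect fifth.

perfect fifth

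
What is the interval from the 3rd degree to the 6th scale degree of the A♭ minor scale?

A♭ natural minor: A♭ B♭ C♭ D♭ E♭ F♭ G♭.
So we need the interval from C♭ up to F♭.
From C♭ to F♭ is 5 semitones, exactly the perfect fourth.

perfect 4th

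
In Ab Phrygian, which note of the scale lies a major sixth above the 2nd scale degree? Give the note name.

Gb

The scale is Ab Bbb Cb Db Eb Fb Gb.
The 2nd scale degree is Bbb; a major sixth above that is Gb — scale degree 7.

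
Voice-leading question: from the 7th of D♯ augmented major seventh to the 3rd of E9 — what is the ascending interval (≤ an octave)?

d5

The 7th of D♯ augmented major seventh is C𝄪; the 3rd of E9 is G♯.
5 letter names make it a fifth; at 6 semitones (a half step narrower than perfect) the quality is diminished.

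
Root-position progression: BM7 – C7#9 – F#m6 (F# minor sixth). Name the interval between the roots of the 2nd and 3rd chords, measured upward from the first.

augmented fourth

The roots are C and F#.
C up to F# is 6 semitones, a half step wider than a perfect fourth, so the interval is augmented.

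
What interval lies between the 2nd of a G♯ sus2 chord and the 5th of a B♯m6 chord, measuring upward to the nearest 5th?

G♯ sus2 has A♯ as its 2nd, and B♯m6 has F𝄪 as its 5th.
A♯ up to F𝄪 spans 6 letter names and 9 semitones — a major sixth.

major 6th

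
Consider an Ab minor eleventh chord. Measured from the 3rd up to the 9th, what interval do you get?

Abm11: Ab Cb Eb Gb Bb Db.
The 3rd is Cb and the 9th is Bb.
Cb up to Bb spans 7 letter names and 11 semitones — a major seventh.

major seventh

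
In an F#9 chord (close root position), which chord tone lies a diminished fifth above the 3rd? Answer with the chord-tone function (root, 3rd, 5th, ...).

7th

F# dominant ninth is spelled F#–A#–C#–E–G#.
The 3rd is A#. A diminished fifth above A# is E.
E is the chord's 7th.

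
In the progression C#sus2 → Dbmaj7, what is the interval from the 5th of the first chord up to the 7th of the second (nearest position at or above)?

The 5th of C#sus2 is G#; the 7th of Dbmaj7 is C.
G# up to C is 4 semitones, a half step narrower than a perfect fourth, so the interval is diminished.

diminished 4th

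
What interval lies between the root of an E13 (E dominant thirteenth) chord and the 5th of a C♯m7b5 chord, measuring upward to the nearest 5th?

minor third

The root of E13 (E dominant thirteenth) is E; the 5th of C♯m7b5 is G.
3 letter names make it a third; at 3 semitones (a half step narrower than major) the quality is minor.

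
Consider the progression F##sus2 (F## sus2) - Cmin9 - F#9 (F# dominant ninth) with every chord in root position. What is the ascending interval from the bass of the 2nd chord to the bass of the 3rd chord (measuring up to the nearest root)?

augmented fourth

The roots are C and F#.
C up to F# is 6 semitones, a half step wider than a perfect fourth, so the interval is augmented.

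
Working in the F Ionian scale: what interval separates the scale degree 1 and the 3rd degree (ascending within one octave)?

The scale runs F G A Bb C D E.
That puts F below A.
Counting 3 letters and 4 half steps from F gives a major third.

M3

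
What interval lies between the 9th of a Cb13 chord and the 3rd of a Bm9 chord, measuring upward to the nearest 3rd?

Cb13 has Db as its 9th, and Bm9 has D as its 3rd.
1 letter names make it a unison; at 1 semitone (a half step wider than perfect) the quality is augmented.

A1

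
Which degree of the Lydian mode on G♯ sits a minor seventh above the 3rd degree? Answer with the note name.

The scale is G♯ A♯ B♯ C𝄪 D♯ E♯ F𝄪.
The 3rd degree is B♯; a minor seventh above that is A♯ — scale degree 2.

A#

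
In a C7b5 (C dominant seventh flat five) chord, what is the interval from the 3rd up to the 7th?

diminished 5th

The chord tones of C7b5 are C E Gb Bb.
3rd = E; 7th = Bb.
From E to Bb: 6 semitones over a fifth = diminished.
This 3–7 tritone is the characteristic tension at the heart of the dominant sound.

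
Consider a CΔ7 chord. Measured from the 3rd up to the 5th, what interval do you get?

The chord tones of C major seventh are C-E-G-B.
3rd = E; 5th = G.
From E to G: 3 semitones over a third = minor.

minor third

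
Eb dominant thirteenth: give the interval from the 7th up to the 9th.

Eb13: Eb-G-Bb-Db-F-C.
The 7th is Db and the 9th is F.
Counting 3 letters and 4 half steps from Db gives a major third.

major 3rd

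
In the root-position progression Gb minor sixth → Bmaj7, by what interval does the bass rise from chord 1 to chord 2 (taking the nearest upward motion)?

The roots are Gb and B.
3 letter names make it a third; at 5 semitones (a half step wider than major) the quality is augmented.

augmented 3rd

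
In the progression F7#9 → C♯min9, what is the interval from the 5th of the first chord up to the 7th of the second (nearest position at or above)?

F7#9 has C as its 5th, and C♯min9 has B as its 7th.
Counting 7 letters and 11 half steps from C gives a major seventh.

major seventh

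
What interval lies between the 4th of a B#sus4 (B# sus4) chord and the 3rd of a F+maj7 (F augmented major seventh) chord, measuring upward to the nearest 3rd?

diminished fourth

B#sus4 (B# sus4) has E# as its 4th, and F+maj7 (F augmented major seventh) has A as its 3rd.
E# up to A is 4 semitones, a half step narrower than a perfect fourth, so the interval is diminished.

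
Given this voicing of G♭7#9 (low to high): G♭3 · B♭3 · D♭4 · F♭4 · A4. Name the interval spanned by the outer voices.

augmented 9th

The outer voices are G♭3 and A4.
9 letter names make it a ninth; at 15 semitones (a half step wider than major) the quality is augmented.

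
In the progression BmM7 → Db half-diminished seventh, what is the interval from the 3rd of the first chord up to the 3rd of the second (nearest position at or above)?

diminished third

BmM7 has D as its 3rd, and Db half-diminished seventh has Fb as its 3rd.
3 letter names make it a third; at 2 semitones (a whole step narrower than major) the quality is diminished.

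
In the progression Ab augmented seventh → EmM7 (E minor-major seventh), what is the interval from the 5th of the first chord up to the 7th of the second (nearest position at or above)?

M7

Ab augmented seventh has E as its 5th, and EmM7 (E minor-major seventh) has D# as its 7th.
E up to D# spans 7 letter names and 11 semitones — a major seventh.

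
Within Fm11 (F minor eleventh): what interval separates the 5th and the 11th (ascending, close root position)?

minor seventh

Fm11: F–A♭–C–E♭–G–B♭.
That puts C below B♭.
C up to B♭ is 10 semitones, a half step narrower than a major seventh, so the interval is minor.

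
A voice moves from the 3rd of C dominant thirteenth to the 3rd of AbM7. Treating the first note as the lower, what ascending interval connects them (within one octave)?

C dominant thirteenth has E as its 3rd, and AbM7 has C as its 3rd.
E up to C is 8 semitones, a half step narrower than a major sixth, so the interval is minor.

minor 6th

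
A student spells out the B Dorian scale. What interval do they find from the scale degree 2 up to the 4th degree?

minor third

Spelling the B Dorian scale: B C# D E F# G# A.
So we need the interval from C# up to E.
From C# to E: 3 semitones over a third = minor.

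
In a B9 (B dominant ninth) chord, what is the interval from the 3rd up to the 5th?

The chord tones of B9 are B–D#–F#–A–C#.
That puts D# below F#.
From D# to F#: 3 semitones over a third = minor.

minor third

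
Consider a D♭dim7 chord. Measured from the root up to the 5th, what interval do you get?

diminished 5th

D♭dim7 is spelled D♭–F♭–A𝄫–C𝄫.
Root = D♭; 5th = A𝄫.
D♭ up to A𝄫 is 6 semitones, a half step narrower than a perfect fifth, so the interval is diminished.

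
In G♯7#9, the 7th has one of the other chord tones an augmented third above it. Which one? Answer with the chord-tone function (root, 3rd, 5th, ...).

9th

Spelling the chord: G♯-B♯-D♯-F♯-A𝄪.
The 7th is F♯. An augmented third above F♯ is A𝄪.
A𝄪 is the chord's 9th.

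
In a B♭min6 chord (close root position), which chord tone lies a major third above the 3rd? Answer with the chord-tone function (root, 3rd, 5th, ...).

5th

B♭min6 is spelled B♭ D♭ F G.
The 3rd is D♭. A major third above D♭ is F.
F is the chord's 5th.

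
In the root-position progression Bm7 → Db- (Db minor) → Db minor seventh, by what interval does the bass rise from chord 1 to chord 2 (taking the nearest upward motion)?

diminished third

The roots are B and Db.
B up to Db is 2 semitones, a whole step narrower than a major third, so the interval is diminished.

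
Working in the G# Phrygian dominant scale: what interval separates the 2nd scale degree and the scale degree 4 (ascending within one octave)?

major 3rd

The scale runs G# A B# C# D# E F#.
2nd scale degree = A; degree 4 = C#.
Counting 3 letters and 4 half steps from A gives a major third.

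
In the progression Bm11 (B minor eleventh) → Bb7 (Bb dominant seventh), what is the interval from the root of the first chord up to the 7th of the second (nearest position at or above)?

diminished seventh

Bm11 (B minor eleventh) has B as its root, and Bb7 (Bb dominant seventh) has Ab as its 7th.
B up to Ab is 9 semitones, a whole step narrower than a major seventh, so the interval is diminished.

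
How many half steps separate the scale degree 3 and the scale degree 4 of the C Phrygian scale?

2

The scale is C Db Eb F G Ab Bb.
Eb up to F is a major second — 2 semitones.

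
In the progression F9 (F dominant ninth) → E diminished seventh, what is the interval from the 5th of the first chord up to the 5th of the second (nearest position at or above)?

F9 (F dominant ninth) has C as its 5th, and E diminished seventh has B♭ as its 5th.
C up to B♭ is 10 semitones, a half step narrower than a major seventh, so the interval is minor.

m7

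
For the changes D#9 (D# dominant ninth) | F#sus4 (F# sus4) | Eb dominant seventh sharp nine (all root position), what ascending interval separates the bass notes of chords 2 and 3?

diminished 7th

The roots are F# and Eb.
From F# to Eb: 9 semitones over a seventh = diminished.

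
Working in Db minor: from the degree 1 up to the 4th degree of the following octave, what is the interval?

The scale runs Db Eb Fb Gb Ab Bbb Cb.
So we need the interval from Db up to Gb.
Counting 11 letters and 17 half steps from Db gives a perfect eleventh.

perfect eleventh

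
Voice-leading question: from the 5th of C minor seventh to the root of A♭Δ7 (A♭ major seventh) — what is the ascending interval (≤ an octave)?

The 5th of C minor seventh is G; the root of A♭Δ7 (A♭ major seventh) is A♭.
From G to A♭: 1 semitone over a second = minor.

minor 2nd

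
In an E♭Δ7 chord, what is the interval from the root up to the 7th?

Spelling the chord: E♭, G, B♭, D.
Root = E♭; 7th = D.
Counting 7 letters and 11 half steps from E♭ gives a major seventh.

major seventh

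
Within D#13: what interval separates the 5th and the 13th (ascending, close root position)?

The chord tones of D# dominant thirteenth are D#–F##–A#–C#–E#–B#.
That puts A# below B#.
From A# to B# is 14 semitones, exactly the major ninth.

major 9th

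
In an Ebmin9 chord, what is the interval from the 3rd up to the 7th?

perfect 5th

Ebm9: Eb Gb Bb Db F.
That puts Gb below Db.
From Gb to Db is 7 semitones, exactly the perfect fifth.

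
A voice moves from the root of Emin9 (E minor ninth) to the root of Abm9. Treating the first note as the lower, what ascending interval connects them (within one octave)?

diminished fourth

Emin9 (E minor ninth) has E as its root, and Abm9 has Ab as its root.
4 letter names make it a fourth; at 4 semitones (a half step narrower than perfect) the quality is diminished.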